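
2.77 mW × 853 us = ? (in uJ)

2.77 × 10⁻³ × 853 × 10⁻⁶ = 2362.81 × 10⁻⁹ J

2.36281 uJ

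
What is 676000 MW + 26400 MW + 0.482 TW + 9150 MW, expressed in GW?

In GW:
  676000 MW = 676000 × 10⁻³ GW = 676
  26400 MW = 26400 × 10⁻³ GW = 26.4
  0.482 TW = 0.482 × 10³ GW = 482
  9150 MW = 9150 × 10⁻³ GW = 9.15
Sum: 676 + 26.4 + 482 + 9.15 = 1193.55

1193.55 GW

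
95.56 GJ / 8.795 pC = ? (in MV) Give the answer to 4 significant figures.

(95.56e9) / (8.795e-12) = 10.8653e21 V

10870000000000000 MV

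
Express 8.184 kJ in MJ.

0.008184 MJ

kilo = 10³, mega = 10⁶; factor is 10⁻³.
8.184 × 10⁻³ = 0.008184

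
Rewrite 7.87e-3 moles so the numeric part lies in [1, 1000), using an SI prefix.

7.87 millimoles

= 7.87e-3 moles; 1e-3 is milli.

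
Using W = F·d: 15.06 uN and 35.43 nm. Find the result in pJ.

15.06 × 10^-6 × 35.43 × 10^-9 = 533.5758 × 10^-15 J

0.5335758 pJ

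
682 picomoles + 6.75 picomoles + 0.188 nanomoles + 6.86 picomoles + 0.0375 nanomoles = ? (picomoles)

In picomoles:
  682 picomoles → 682
  6.75 picomoles → 6.75
  0.188 nanomoles = 0.188 × 10³ picomoles = 188
  6.86 picomoles → 6.86
  0.0375 nanomoles = 0.0375 × 10³ picomoles = 37.5
Sum: 682 + 6.75 + 188 + 6.86 + 37.5 = 921.11

921.11 picomoles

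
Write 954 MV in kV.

mega = 10⁶, kilo = 10³; factor is 10³.
954 × 10³ = 954000

954000 kV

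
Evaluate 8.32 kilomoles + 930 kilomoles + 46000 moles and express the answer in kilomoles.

In kilomoles:
  8.32 kilomoles → 8.32
  930 kilomoles → 930
  46000 moles = 46000e-3 kilomoles = 46
Sum: 8.32 + 930 + 46 = 984.32

984.32 kilomoles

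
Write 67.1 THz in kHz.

tera = 10¹², kilo = 10³; factor is 10⁹.
67.1 × 10⁹ = 67100000000

67100000000 kHz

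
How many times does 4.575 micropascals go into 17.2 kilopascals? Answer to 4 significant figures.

3760000000

(17.2e3) / (4.575e-6) = 3.7596e9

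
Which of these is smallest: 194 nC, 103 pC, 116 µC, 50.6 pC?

50.6 pC

194 nC = 0.000000194 C
103 pC = 0.000000000103 C
116 µC = 0.000116 C
50.6 pC = 0.0000000000506 C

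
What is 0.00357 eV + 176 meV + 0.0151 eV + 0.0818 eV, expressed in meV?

276.47 meV

In meV:
  0.00357 eV = 0.00357 × 10³ meV = 3.57
  176 meV → 176
  0.0151 eV = 0.0151 × 10³ meV = 15.1
  0.0818 eV = 0.0818 × 10³ meV = 81.8
Sum: 3.57 + 176 + 15.1 + 81.8 = 276.47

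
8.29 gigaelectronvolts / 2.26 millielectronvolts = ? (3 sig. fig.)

3670000000000

(8.29 × 10^9) / (2.26 × 10^-3) = 3.668 × 10^12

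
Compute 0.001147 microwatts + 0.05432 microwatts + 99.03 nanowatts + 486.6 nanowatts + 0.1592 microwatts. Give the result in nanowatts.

800.297 nanowatts

In nanowatts:
  0.001147 microwatts = 0.001147 × 10³ nanowatts = 1.147
  0.05432 microwatts = 0.05432 × 10³ nanowatts = 54.32
  99.03 nanowatts → 99.03
  486.6 nanowatts → 486.6
  0.1592 microwatts = 0.1592 × 10³ nanowatts = 159.2
Sum: 1.147 + 54.32 + 99.03 + 486.6 + 159.2 = 800.297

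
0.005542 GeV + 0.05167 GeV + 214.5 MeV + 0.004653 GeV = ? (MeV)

276.365 MeV

In MeV:
  0.005542 GeV = 0.005542 × 10^3 MeV = 5.542
  0.05167 GeV = 0.05167 × 10^3 MeV = 51.67
  214.5 MeV → 214.5
  0.004653 GeV = 0.004653 × 10^3 MeV = 4.653
Sum: 5.542 + 51.67 + 214.5 + 4.653 = 276.365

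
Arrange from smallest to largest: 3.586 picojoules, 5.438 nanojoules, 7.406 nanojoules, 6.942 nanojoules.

3.586 picojoules < 5.438 nanojoules < 6.942 nanojoules < 7.406 nanojoules

3.586 picojoules = 0.000000000003586 joules
5.438 nanojoules = 0.000000005438 joules
7.406 nanojoules = 0.000000007406 joules
6.942 nanojoules = 0.000000006942 joules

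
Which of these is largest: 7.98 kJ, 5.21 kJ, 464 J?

7.98 kJ = 7980 J
5.21 kJ = 5210 J
464 J = 464 J

7.98 kJ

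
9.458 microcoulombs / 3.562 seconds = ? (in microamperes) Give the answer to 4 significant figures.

(9.458 × 10⁻⁶) / (3.562) = 2.65525 × 10⁻⁶ A

2.655 microamperes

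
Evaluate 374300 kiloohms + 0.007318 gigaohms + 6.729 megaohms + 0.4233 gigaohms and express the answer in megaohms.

In megaohms:
  374300 kiloohms = 374300 × 10^-3 megaohms = 374.3
  0.007318 gigaohms = 0.007318 × 10^3 megaohms = 7.318
  6.729 megaohms → 6.729
  0.4233 gigaohms = 0.4233 × 10^3 megaohms = 423.3
Sum: 374.3 + 7.318 + 6.729 + 423.3 = 811.647

811.647 megaohms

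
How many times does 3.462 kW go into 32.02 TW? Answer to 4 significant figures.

(32.02 × 10¹²) / (3.462 × 10³) = 9.249 × 10⁹

9249000000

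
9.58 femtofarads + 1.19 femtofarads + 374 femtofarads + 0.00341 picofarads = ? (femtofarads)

388.18 femtofarads

In femtofarads:
  9.58 femtofarads → 9.58
  1.19 femtofarads → 1.19
  374 femtofarads → 374
  0.00341 picofarads = 0.00341 × 10^3 femtofarads = 3.41
Sum: 9.58 + 1.19 + 374 + 3.41 = 388.18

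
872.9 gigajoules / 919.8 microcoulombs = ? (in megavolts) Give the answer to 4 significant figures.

949000000 megavolts

(872.9e9) / (919.8e-6) = 0.949011e15 V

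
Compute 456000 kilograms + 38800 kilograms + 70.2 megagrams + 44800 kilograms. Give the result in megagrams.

In megagrams:
  456000 kilograms = 456000e-3 megagrams = 456
  38800 kilograms = 38800e-3 megagrams = 38.8
  70.2 megagrams → 70.2
  44800 kilograms = 44800e-3 megagrams = 44.8
Sum: 456 + 38.8 + 70.2 + 44.8 = 609.8

609.8 megagrams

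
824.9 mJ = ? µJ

milli = 10⁻³, micro = 10⁻⁶; factor is 10³.
824.9 × 10³ = 824900

824900 µJ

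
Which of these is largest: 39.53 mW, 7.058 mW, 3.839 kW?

39.53 mW = 0.03953 W
7.058 mW = 0.007058 W
3.839 kW = 3839 W

3.839 kW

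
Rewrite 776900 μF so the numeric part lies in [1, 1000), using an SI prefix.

= 776.9e-3 F; 1e-3 is milli.

776.9 mF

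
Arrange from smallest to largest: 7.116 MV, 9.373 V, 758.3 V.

7.116 MV = 7116000 V
9.373 V = 9.373 V
758.3 V = 758.3 V

9.373 V < 758.3 V < 7.116 MV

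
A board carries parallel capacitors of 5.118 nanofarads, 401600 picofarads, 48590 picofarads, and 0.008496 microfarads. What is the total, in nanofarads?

In nanofarads:
  5.118 nanofarads → 5.118
  401600 picofarads = 401600 × 10⁻³ nanofarads = 401.6
  48590 picofarads = 48590 × 10⁻³ nanofarads = 48.59
  0.008496 microfarads = 0.008496 × 10³ nanofarads = 8.496
Sum: 5.118 + 401.6 + 48.59 + 8.496 = 463.804

463.804 nanofarads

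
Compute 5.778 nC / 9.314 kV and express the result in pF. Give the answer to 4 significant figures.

0.6204 pF

(5.778 × 10⁻⁹) / (9.314 × 10³) = 0.620356 × 10⁻¹² F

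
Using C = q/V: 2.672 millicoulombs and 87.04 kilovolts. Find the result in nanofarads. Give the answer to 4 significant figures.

30.70 nanofarads

(2.672 × 10^-3) / (87.04 × 10^3) = 0.0306985 × 10^-6 F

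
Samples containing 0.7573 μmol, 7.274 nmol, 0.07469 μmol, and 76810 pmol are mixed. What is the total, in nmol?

916.074 nmol

In nmol:
  0.7573 μmol = 0.7573 × 10³ nmol = 757.3
  7.274 nmol → 7.274
  0.07469 μmol = 0.07469 × 10³ nmol = 74.69
  76810 pmol = 76810 × 10⁻³ nmol = 76.81
Sum: 757.3 + 7.274 + 74.69 + 76.81 = 916.074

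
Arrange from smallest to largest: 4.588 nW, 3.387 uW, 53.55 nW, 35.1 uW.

4.588 nW = 0.000000004588 W
3.387 uW = 0.000003387 W
53.55 nW = 0.00000005355 W
35.1 uW = 0.0000351 W

4.588 nW < 53.55 nW < 3.387 uW < 35.1 uW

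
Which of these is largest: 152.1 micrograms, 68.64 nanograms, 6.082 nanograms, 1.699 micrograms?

152.1 micrograms = 0.0001521 grams
68.64 nanograms = 0.00000006864 grams
6.082 nanograms = 0.000000006082 grams
1.699 micrograms = 0.000001699 grams

152.1 micrograms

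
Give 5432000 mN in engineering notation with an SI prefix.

= 5.432e3 N; 1e3 is kilo.

5.432 kN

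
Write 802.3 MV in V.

mega = 10^6, (no prefix) = 10^0; factor is 10^6.
802.3 × 10^6 = 802300000

802300000 V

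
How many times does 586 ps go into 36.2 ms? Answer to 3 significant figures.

61800000

(36.2 × 10⁻³) / (586 × 10⁻¹²) = 0.06177 × 10⁹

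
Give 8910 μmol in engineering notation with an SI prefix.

8.91 mmol

= 8.91e-3 mol; 1e-3 is milli.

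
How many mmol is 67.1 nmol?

nano = 10^-9, milli = 10^-3; factor is 10^-6.
67.1 × 10^-6 = 0.0000671

0.0000671 mmol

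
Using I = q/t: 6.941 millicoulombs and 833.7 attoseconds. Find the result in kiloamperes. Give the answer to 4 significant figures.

8326000000 kiloamperes

(6.941 × 10⁻³) / (833.7 × 10⁻¹⁸) = 0.00832554 × 10¹⁵ A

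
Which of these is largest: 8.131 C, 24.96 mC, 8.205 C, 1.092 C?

8.131 C = 8.131 C
24.96 mC = 0.02496 C
8.205 C = 8.205 C
1.092 C = 1.092 C

8.205 C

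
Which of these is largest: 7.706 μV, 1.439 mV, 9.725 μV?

7.706 μV = 0.000007706 V
1.439 mV = 0.001439 V
9.725 μV = 0.000009725 V

1.439 mV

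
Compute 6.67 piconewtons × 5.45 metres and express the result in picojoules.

6.67 × 10^-12 × 5.45 = 36.3515 × 10^-12 J

36.3515 picojoules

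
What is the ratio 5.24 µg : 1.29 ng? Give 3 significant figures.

4060

(5.24 × 10⁻⁶) / (1.29 × 10⁻⁹) = 4.062 × 10³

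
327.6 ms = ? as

milli = 10^-3, atto = 10^-18; factor is 10^15.
327.6 × 10^15 = 327600000000000000

327600000000000000 as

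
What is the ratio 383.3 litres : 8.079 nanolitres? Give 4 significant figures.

47440000000

(383.3) / (8.079 × 10⁻⁹) = 47.444 × 10⁹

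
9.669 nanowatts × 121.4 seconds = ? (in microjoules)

1.1738166 microjoules

9.669e-9 × 121.4 = 1173.8166e-9 J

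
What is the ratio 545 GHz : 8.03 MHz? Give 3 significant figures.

67900

(545 × 10⁹) / (8.03 × 10⁶) = 67.87 × 10³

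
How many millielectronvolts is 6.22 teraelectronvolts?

6220000000000000 millielectronvolts

tera = 10^12, milli = 10^-3; factor is 10^15.
6.22 × 10^15 = 6220000000000000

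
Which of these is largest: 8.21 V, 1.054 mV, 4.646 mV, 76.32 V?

8.21 V = 8.21 V
1.054 mV = 0.001054 V
4.646 mV = 0.004646 V
76.32 V = 76.32 V

76.32 V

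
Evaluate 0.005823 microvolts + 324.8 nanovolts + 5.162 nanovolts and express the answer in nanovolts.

335.785 nanovolts

In nanovolts:
  0.005823 microvolts = 0.005823e3 nanovolts = 5.823
  324.8 nanovolts → 324.8
  5.162 nanovolts → 5.162
Sum: 5.823 + 324.8 + 5.162 = 335.785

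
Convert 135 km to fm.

kilo = 10³, femto = 10⁻¹⁵; factor is 10¹⁸.
135 × 10¹⁸ = 135000000000000000000

135000000000000000000 fm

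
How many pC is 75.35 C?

75350000000000 pC

(no prefix) = 10⁰, pico = 10⁻¹²; factor is 10¹².
75.35 × 10¹² = 75350000000000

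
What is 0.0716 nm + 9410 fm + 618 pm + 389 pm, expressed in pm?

In pm:
  0.0716 nm = 0.0716e3 pm = 71.6
  9410 fm = 9410e-3 pm = 9.41
  618 pm → 618
  389 pm → 389
Sum: 71.6 + 9.41 + 618 + 389 = 1088.01

1088.01 pm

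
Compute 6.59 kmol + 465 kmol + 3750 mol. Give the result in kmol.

475.34 kmol

In kmol:
  6.59 kmol → 6.59
  465 kmol → 465
  3750 mol = 3750 × 10⁻³ kmol = 3.75
Sum: 6.59 + 465 + 3.75 = 475.34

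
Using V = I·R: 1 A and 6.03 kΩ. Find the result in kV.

1 × 6.03e3 = 6.03e3 V

6.03 kV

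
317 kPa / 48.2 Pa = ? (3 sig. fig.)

(317 × 10³) / (48.2) = 6.577 × 10³

6580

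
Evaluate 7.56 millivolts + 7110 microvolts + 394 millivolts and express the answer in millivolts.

408.67 millivolts

In millivolts:
  7.56 millivolts → 7.56
  7110 microvolts = 7110e-3 millivolts = 7.11
  394 millivolts → 394
Sum: 7.56 + 7.11 + 394 = 408.67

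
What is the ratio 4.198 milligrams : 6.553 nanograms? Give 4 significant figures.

640600

(4.198 × 10^-3) / (6.553 × 10^-9) = 0.64062 × 10^6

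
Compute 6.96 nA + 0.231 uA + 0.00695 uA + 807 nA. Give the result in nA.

In nA:
  6.96 nA → 6.96
  0.231 uA = 0.231 × 10^3 nA = 231
  0.00695 uA = 0.00695 × 10^3 nA = 6.95
  807 nA → 807
Sum: 6.96 + 231 + 6.95 + 807 = 1051.91

1051.91 nA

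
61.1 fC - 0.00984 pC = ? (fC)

In fC:
  61.1 fC → 61.1
  0.00984 pC = 0.00984 × 10³ fC = 9.84
Difference: 61.1 - 9.84 = 51.26

51.26 fC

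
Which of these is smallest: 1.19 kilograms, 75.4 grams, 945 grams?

1.19 kilograms = 1190 grams
75.4 grams = 75.4 grams
945 grams = 945 grams

75.4 grams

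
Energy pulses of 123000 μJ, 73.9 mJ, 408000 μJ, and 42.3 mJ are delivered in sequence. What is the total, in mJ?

In mJ:
  123000 μJ = 123000e-3 mJ = 123
  73.9 mJ → 73.9
  408000 μJ = 408000e-3 mJ = 408
  42.3 mJ → 42.3
Sum: 123 + 73.9 + 408 + 42.3 = 647.2

647.2 mJ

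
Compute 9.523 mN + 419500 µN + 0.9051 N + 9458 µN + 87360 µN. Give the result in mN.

1430.941 mN

In mN:
  9.523 mN → 9.523
  419500 µN = 419500 × 10⁻³ mN = 419.5
  0.9051 N = 0.9051 × 10³ mN = 905.1
  9458 µN = 9458 × 10⁻³ mN = 9.458
  87360 µN = 87360 × 10⁻³ mN = 87.36
Sum: 9.523 + 419.5 + 905.1 + 9.458 + 87.36 = 1430.941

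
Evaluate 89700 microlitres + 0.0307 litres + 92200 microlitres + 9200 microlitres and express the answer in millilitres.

In millilitres:
  89700 microlitres = 89700 × 10⁻³ millilitres = 89.7
  0.0307 litres = 0.0307 × 10³ millilitres = 30.7
  92200 microlitres = 92200 × 10⁻³ millilitres = 92.2
  9200 microlitres = 9200 × 10⁻³ millilitres = 9.2
Sum: 89.7 + 30.7 + 92.2 + 9.2 = 221.8

221.8 millilitres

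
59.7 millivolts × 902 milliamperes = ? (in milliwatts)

53.8494 milliwatts

59.7 × 10^-3 × 902 × 10^-3 = 53849.4 × 10^-6 W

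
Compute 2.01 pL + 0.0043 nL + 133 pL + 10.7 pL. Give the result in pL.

In pL:
  2.01 pL → 2.01
  0.0043 nL = 0.0043 × 10^3 pL = 4.3
  133 pL → 133
  10.7 pL → 10.7
Sum: 2.01 + 4.3 + 133 + 10.7 = 150.01

150.01 pL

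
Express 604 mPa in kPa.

0.000604 kPa

milli = 10⁻³, kilo = 10³; factor is 10⁻⁶.
604 × 10⁻⁶ = 0.000604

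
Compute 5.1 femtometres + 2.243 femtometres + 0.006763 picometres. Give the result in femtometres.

14.106 femtometres

In femtometres:
  5.1 femtometres → 5.1
  2.243 femtometres → 2.243
  0.006763 picometres = 0.006763 × 10³ femtometres = 6.763
Sum: 5.1 + 2.243 + 6.763 = 14.106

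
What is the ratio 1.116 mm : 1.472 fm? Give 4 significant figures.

758200000000

(1.116 × 10^-3) / (1.472 × 10^-15) = 0.75815 × 10^12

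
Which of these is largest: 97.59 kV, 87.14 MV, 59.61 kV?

97.59 kV = 97590 V
87.14 MV = 87140000 V
59.61 kV = 59610 V

87.14 MV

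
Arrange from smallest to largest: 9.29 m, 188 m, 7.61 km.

9.29 m < 188 m < 7.61 km

9.29 m = 9.29 m
188 m = 188 m
7.61 km = 7610 m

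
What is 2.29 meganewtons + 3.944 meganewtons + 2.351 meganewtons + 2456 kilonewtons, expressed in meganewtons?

11.041 meganewtons

In meganewtons:
  2.29 meganewtons → 2.29
  3.944 meganewtons → 3.944
  2.351 meganewtons → 2.351
  2456 kilonewtons = 2456e-3 meganewtons = 2.456
Sum: 2.29 + 3.944 + 2.351 + 2.456 = 11.041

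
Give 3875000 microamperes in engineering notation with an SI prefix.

3.875 amperes

= 3.875 amperes; mantissa already in [1, 1000).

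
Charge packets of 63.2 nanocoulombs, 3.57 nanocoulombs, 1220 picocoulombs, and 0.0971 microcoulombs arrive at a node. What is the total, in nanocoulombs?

165.09 nanocoulombs

In nanocoulombs:
  63.2 nanocoulombs → 63.2
  3.57 nanocoulombs → 3.57
  1220 picocoulombs = 1220e-3 nanocoulombs = 1.22
  0.0971 microcoulombs = 0.0971e3 nanocoulombs = 97.1
Sum: 63.2 + 3.57 + 1.22 + 97.1 = 165.09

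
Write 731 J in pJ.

(no prefix) = 10⁰, pico = 10⁻¹²; factor is 10¹².
731 × 10¹² = 731000000000000

731000000000000 pJ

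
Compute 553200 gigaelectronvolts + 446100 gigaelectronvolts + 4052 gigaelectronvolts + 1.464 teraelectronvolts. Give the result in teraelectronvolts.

In teraelectronvolts:
  553200 gigaelectronvolts = 553200e-3 teraelectronvolts = 553.2
  446100 gigaelectronvolts = 446100e-3 teraelectronvolts = 446.1
  4052 gigaelectronvolts = 4052e-3 teraelectronvolts = 4.052
  1.464 teraelectronvolts → 1.464
Sum: 553.2 + 446.1 + 4.052 + 1.464 = 1004.816

1004.816 teraelectronvolts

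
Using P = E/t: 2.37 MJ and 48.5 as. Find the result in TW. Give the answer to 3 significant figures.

48900000000 TW

(2.37 × 10⁶) / (48.5 × 10⁻¹⁸) = 0.048866 × 10²⁴ W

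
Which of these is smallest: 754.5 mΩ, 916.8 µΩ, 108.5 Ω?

754.5 mΩ = 0.7545 Ω
916.8 µΩ = 0.0009168 Ω
108.5 Ω = 108.5 Ω

916.8 µΩ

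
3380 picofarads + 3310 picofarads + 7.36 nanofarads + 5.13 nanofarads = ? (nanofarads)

19.18 nanofarads

In nanofarads:
  3380 picofarads = 3380 × 10⁻³ nanofarads = 3.38
  3310 picofarads = 3310 × 10⁻³ nanofarads = 3.31
  7.36 nanofarads → 7.36
  5.13 nanofarads → 5.13
Sum: 3.38 + 3.31 + 7.36 + 5.13 = 19.18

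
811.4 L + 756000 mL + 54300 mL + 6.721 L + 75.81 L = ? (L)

1704.231 L

In L:
  811.4 L → 811.4
  756000 mL = 756000 × 10^-3 L = 756
  54300 mL = 54300 × 10^-3 L = 54.3
  6.721 L → 6.721
  75.81 L → 75.81
Sum: 811.4 + 756 + 54.3 + 6.721 + 75.81 = 1704.231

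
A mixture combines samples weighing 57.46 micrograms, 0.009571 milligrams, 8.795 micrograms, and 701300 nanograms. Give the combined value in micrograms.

777.126 micrograms

In micrograms:
  57.46 micrograms → 57.46
  0.009571 milligrams = 0.009571 × 10^3 micrograms = 9.571
  8.795 micrograms → 8.795
  701300 nanograms = 701300 × 10^-3 micrograms = 701.3
Sum: 57.46 + 9.571 + 8.795 + 701.3 = 777.126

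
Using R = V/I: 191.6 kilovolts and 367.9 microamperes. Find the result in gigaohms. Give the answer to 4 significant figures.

0.5208 gigaohms

(191.6 × 10^3) / (367.9 × 10^-6) = 0.520794 × 10^9 Ω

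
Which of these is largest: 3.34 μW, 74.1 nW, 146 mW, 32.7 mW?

146 mW

3.34 μW = 0.00000334 W
74.1 nW = 0.0000000741 W
146 mW = 0.146 W
32.7 mW = 0.0327 W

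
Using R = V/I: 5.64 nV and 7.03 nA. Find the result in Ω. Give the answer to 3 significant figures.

(5.64e-9) / (7.03e-9) = 0.80228 Ω

0.802 Ω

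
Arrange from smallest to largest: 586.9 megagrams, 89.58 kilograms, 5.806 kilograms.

586.9 megagrams = 586900000 grams
89.58 kilograms = 89580 grams
5.806 kilograms = 5806 grams

5.806 kilograms < 89.58 kilograms < 586.9 megagrams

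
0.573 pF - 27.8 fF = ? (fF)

545.2 fF

In fF:
  0.573 pF = 0.573 × 10³ fF = 573
  27.8 fF → 27.8
Difference: 573 - 27.8 = 545.2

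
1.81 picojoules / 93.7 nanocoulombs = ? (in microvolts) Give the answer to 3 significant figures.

(1.81e-12) / (93.7e-9) = 0.019317e-3 V

19.3 microvolts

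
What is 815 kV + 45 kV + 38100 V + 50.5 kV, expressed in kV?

948.6 kV

In kV:
  815 kV → 815
  45 kV → 45
  38100 V = 38100 × 10⁻³ kV = 38.1
  50.5 kV → 50.5
Sum: 815 + 45 + 38.1 + 50.5 = 948.6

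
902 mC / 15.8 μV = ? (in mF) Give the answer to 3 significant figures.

57100000 mF

(902e-3) / (15.8e-6) = 57.089e3 F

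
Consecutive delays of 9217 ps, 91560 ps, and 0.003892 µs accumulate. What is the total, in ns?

104.669 ns

In ns:
  9217 ps = 9217 × 10⁻³ ns = 9.217
  91560 ps = 91560 × 10⁻³ ns = 91.56
  0.003892 µs = 0.003892 × 10³ ns = 3.892
Sum: 9.217 + 91.56 + 3.892 = 104.669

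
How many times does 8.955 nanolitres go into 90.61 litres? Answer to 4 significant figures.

10120000000

(90.61) / (8.955 × 10^-9) = 10.118 × 10^9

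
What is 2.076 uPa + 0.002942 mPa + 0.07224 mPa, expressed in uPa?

77.258 uPa

In uPa:
  2.076 uPa → 2.076
  0.002942 mPa = 0.002942e3 uPa = 2.942
  0.07224 mPa = 0.07224e3 uPa = 72.24
Sum: 2.076 + 2.942 + 72.24 = 77.258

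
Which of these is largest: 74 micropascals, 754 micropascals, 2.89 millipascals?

2.89 millipascals

74 micropascals = 0.000074 pascals
754 micropascals = 0.000754 pascals
2.89 millipascals = 0.00289 pascals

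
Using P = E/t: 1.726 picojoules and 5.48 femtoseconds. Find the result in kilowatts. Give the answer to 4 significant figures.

0.3150 kilowatts

(1.726 × 10^-12) / (5.48 × 10^-15) = 0.314964 × 10^3 W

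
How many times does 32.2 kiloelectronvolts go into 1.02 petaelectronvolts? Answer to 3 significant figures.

(1.02 × 10¹⁵) / (32.2 × 10³) = 0.03168 × 10¹²

31700000000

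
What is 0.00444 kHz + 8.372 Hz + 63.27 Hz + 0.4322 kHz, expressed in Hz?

In Hz:
  0.00444 kHz = 0.00444 × 10^3 Hz = 4.44
  8.372 Hz → 8.372
  63.27 Hz → 63.27
  0.4322 kHz = 0.4322 × 10^3 Hz = 432.2
Sum: 4.44 + 8.372 + 63.27 + 432.2 = 508.282

508.282 Hz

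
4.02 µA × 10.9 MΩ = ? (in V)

43.818 V

4.02 × 10^-6 × 10.9 × 10^6 = 43.818 V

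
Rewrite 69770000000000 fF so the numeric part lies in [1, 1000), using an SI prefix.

= 69.77 × 10^-3 F; 10^-3 is milli.

69.77 mF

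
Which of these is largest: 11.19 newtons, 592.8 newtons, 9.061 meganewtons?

9.061 meganewtons

11.19 newtons = 11.19 newtons
592.8 newtons = 592.8 newtons
9.061 meganewtons = 9061000 newtons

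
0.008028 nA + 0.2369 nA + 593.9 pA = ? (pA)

In pA:
  0.008028 nA = 0.008028 × 10^3 pA = 8.028
  0.2369 nA = 0.2369 × 10^3 pA = 236.9
  593.9 pA → 593.9
Sum: 8.028 + 236.9 + 593.9 = 838.828

838.828 pA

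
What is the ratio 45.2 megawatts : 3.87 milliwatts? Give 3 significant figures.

11700000000

(45.2 × 10^6) / (3.87 × 10^-3) = 11.68 × 10^9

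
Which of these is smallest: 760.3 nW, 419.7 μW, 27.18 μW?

760.3 nW

760.3 nW = 0.0000007603 W
419.7 μW = 0.0004197 W
27.18 μW = 0.00002718 W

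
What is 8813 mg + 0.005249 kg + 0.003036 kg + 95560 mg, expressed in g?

In g:
  8813 mg = 8813 × 10⁻³ g = 8.813
  0.005249 kg = 0.005249 × 10³ g = 5.249
  0.003036 kg = 0.003036 × 10³ g = 3.036
  95560 mg = 95560 × 10⁻³ g = 95.56
Sum: 8.813 + 5.249 + 3.036 + 95.56 = 112.658

112.658 g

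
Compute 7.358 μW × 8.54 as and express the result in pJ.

0.00000000006283732 pJ

7.358 × 10⁻⁶ × 8.54 × 10⁻¹⁸ = 62.83732 × 10⁻²⁴ J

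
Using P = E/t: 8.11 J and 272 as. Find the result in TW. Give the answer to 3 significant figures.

29800 TW

(8.11) / (272 × 10⁻¹⁸) = 0.029816 × 10¹⁸ W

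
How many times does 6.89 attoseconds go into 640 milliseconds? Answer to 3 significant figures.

(640 × 10^-3) / (6.89 × 10^-18) = 92.89 × 10^15

92900000000000000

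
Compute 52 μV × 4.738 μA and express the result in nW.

0.246376 nW

52 × 10⁻⁶ × 4.738 × 10⁻⁶ = 246.376 × 10⁻¹² W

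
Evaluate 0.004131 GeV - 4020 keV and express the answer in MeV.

0.111 MeV

In MeV:
  0.004131 GeV = 0.004131 × 10^3 MeV = 4.131
  4020 keV = 4020 × 10^-3 MeV = 4.02
Difference: 4.131 - 4.02 = 0.111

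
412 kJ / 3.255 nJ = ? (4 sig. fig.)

126600000000000

(412 × 10^3) / (3.255 × 10^-9) = 126.57 × 10^12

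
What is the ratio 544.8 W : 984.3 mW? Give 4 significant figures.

553.5

(544.8) / (984.3 × 10^-3) = 0.55349 × 10^3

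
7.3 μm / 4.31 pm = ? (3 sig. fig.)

1690000

(7.3 × 10⁻⁶) / (4.31 × 10⁻¹²) = 1.694 × 10⁶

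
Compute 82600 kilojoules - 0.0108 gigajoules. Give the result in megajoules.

In megajoules:
  82600 kilojoules = 82600e-3 megajoules = 82.6
  0.0108 gigajoules = 0.0108e3 megajoules = 10.8
Difference: 82.6 - 10.8 = 71.8

71.8 megajoules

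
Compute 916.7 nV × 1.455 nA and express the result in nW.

916.7 × 10^-9 × 1.455 × 10^-9 = 1333.7985 × 10^-18 W

0.0000013337985 nW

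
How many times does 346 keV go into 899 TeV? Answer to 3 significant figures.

(899 × 10¹²) / (346 × 10³) = 2.598 × 10⁹

2600000000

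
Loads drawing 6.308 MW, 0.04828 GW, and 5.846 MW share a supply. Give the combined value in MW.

60.434 MW

In MW:
  6.308 MW → 6.308
  0.04828 GW = 0.04828 × 10^3 MW = 48.28
  5.846 MW → 5.846
Sum: 6.308 + 48.28 + 5.846 = 60.434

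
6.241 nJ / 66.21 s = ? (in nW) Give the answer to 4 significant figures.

0.09426 nW

(6.241 × 10⁻⁹) / (66.21) = 0.0942607 × 10⁻⁹ W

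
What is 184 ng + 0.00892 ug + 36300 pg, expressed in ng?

229.22 ng

In ng:
  184 ng → 184
  0.00892 ug = 0.00892 × 10^3 ng = 8.92
  36300 pg = 36300 × 10^-3 ng = 36.3
Sum: 184 + 8.92 + 36.3 = 229.22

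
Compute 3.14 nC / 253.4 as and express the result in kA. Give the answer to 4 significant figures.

12390 kA

(3.14e-9) / (253.4e-18) = 0.0123915e9 A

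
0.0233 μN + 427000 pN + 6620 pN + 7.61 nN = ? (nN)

464.53 nN

In nN:
  0.0233 μN = 0.0233e3 nN = 23.3
  427000 pN = 427000e-3 nN = 427
  6620 pN = 6620e-3 nN = 6.62
  7.61 nN → 7.61
Sum: 23.3 + 427 + 6.62 + 7.61 = 464.53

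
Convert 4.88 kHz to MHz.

0.00488 MHz

kilo = 10³, mega = 10⁶; factor is 10⁻³.
4.88 × 10⁻³ = 0.00488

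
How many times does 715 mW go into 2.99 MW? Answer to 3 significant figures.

(2.99e6) / (715e-3) = 0.004182e9

4180000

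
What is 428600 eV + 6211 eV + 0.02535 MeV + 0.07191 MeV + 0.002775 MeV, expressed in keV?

534.846 keV

In keV:
  428600 eV = 428600e-3 keV = 428.6
  6211 eV = 6211e-3 keV = 6.211
  0.02535 MeV = 0.02535e3 keV = 25.35
  0.07191 MeV = 0.07191e3 keV = 71.91
  0.002775 MeV = 0.002775e3 keV = 2.775
Sum: 428.6 + 6.211 + 25.35 + 71.91 + 2.775 = 534.846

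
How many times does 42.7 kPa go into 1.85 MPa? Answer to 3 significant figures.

43.3

(1.85 × 10^6) / (42.7 × 10^3) = 0.04333 × 10^3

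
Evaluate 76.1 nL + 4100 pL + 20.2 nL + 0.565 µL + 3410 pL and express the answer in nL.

668.81 nL

In nL:
  76.1 nL → 76.1
  4100 pL = 4100 × 10⁻³ nL = 4.1
  20.2 nL → 20.2
  0.565 µL = 0.565 × 10³ nL = 565
  3410 pL = 3410 × 10⁻³ nL = 3.41
Sum: 76.1 + 4.1 + 20.2 + 565 + 3.41 = 668.81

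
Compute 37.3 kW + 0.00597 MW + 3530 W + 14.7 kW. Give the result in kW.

61.5 kW

In kW:
  37.3 kW → 37.3
  0.00597 MW = 0.00597e3 kW = 5.97
  3530 W = 3530e-3 kW = 3.53
  14.7 kW → 14.7
Sum: 37.3 + 5.97 + 3.53 + 14.7 = 61.5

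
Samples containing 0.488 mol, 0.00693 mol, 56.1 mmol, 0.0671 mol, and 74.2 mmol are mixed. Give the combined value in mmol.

In mmol:
  0.488 mol = 0.488 × 10³ mmol = 488
  0.00693 mol = 0.00693 × 10³ mmol = 6.93
  56.1 mmol → 56.1
  0.0671 mol = 0.0671 × 10³ mmol = 67.1
  74.2 mmol → 74.2
Sum: 488 + 6.93 + 56.1 + 67.1 + 74.2 = 692.33

692.33 mmol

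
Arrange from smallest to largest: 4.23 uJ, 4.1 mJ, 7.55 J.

4.23 uJ = 0.00000423 J
4.1 mJ = 0.0041 J
7.55 J = 7.55 J

4.23 uJ < 4.1 mJ < 7.55 J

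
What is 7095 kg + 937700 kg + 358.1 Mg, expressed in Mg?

1302.895 Mg

In Mg:
  7095 kg = 7095 × 10⁻³ Mg = 7.095
  937700 kg = 937700 × 10⁻³ Mg = 937.7
  358.1 Mg → 358.1
Sum: 7.095 + 937.7 + 358.1 = 1302.895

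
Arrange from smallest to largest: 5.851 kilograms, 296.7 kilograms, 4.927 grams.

4.927 grams < 5.851 kilograms < 296.7 kilograms

5.851 kilograms = 5851 grams
296.7 kilograms = 296700 grams
4.927 grams = 4.927 grams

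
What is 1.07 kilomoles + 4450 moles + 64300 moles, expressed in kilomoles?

In kilomoles:
  1.07 kilomoles → 1.07
  4450 moles = 4450 × 10⁻³ kilomoles = 4.45
  64300 moles = 64300 × 10⁻³ kilomoles = 64.3
Sum: 1.07 + 4.45 + 64.3 = 69.82

69.82 kilomoles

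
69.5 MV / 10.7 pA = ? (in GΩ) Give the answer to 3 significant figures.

(69.5e6) / (10.7e-12) = 6.4953e18 Ω

6500000000 GΩ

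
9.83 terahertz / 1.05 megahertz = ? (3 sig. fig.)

9360000

(9.83e12) / (1.05e6) = 9.362e6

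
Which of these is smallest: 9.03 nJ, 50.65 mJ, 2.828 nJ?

2.828 nJ

9.03 nJ = 0.00000000903 J
50.65 mJ = 0.05065 J
2.828 nJ = 0.000000002828 J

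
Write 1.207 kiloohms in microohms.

kilo = 10³, micro = 10⁻⁶; factor is 10⁹.
1.207 × 10⁹ = 1207000000

1207000000 microohms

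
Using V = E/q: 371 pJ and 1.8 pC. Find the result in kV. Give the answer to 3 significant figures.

(371 × 10⁻¹²) / (1.8 × 10⁻¹²) = 206.11 V

0.206 kV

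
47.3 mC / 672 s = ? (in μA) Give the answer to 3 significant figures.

70.4 μA

(47.3 × 10⁻³) / (672) = 0.070387 × 10⁻³ A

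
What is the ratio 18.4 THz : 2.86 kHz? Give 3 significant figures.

6430000000

(18.4 × 10^12) / (2.86 × 10^3) = 6.434 × 10^9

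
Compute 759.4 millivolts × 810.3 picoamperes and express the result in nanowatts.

759.4 × 10⁻³ × 810.3 × 10⁻¹² = 615341.82 × 10⁻¹⁵ W

0.61534182 nanowatts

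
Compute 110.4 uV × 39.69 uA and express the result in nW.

110.4 × 10^-6 × 39.69 × 10^-6 = 4381.776 × 10^-12 W

4.381776 nW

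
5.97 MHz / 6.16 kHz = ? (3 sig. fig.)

(5.97 × 10^6) / (6.16 × 10^3) = 0.9692 × 10^3

969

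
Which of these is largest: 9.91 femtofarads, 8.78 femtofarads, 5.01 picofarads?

9.91 femtofarads = 0.00000000000000991 farads
8.78 femtofarads = 0.00000000000000878 farads
5.01 picofarads = 0.00000000000501 farads

5.01 picofarads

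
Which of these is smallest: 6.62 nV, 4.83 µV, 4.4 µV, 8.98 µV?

6.62 nV

6.62 nV = 0.00000000662 V
4.83 µV = 0.00000483 V
4.4 µV = 0.0000044 V
8.98 µV = 0.00000898 V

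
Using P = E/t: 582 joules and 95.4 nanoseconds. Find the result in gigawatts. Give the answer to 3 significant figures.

6.10 gigawatts

(582) / (95.4 × 10⁻⁹) = 6.1006 × 10⁹ W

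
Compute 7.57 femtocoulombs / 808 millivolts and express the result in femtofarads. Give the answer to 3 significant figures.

(7.57e-15) / (808e-3) = 0.0093688e-12 F

9.37 femtofarads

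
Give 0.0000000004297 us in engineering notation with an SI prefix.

429.7 as

= 429.7e-18 s; 1e-18 is atto.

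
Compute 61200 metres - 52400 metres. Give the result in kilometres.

8.8 kilometres

In kilometres:
  61200 metres = 61200 × 10⁻³ kilometres = 61.2
  52400 metres = 52400 × 10⁻³ kilometres = 52.4
Difference: 61.2 - 52.4 = 8.8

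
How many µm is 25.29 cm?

252900 µm

centi = 10^-2, micro = 10^-6; factor is 10^4.
25.29 × 10^4 = 252900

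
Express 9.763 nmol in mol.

nano = 10⁻⁹, (no prefix) = 10⁰; factor is 10⁻⁹.
9.763 × 10⁻⁹ = 0.000000009763

0.000000009763 mol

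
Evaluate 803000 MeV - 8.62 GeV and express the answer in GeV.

In GeV:
  803000 MeV = 803000e-3 GeV = 803
  8.62 GeV → 8.62
Difference: 803 - 8.62 = 794.38

794.38 GeV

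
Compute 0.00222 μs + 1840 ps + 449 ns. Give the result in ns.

453.06 ns

In ns:
  0.00222 μs = 0.00222e3 ns = 2.22
  1840 ps = 1840e-3 ns = 1.84
  449 ns → 449
Sum: 2.22 + 1.84 + 449 = 453.06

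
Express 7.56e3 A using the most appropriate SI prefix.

= 7.56e3 A; 1e3 is kilo.

7.56 kA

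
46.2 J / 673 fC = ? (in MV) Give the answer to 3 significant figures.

(46.2) / (673 × 10^-15) = 0.068648 × 10^15 V

68600000 MV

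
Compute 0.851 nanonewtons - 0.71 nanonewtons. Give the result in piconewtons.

In piconewtons:
  0.851 nanonewtons = 0.851 × 10³ piconewtons = 851
  0.71 nanonewtons = 0.71 × 10³ piconewtons = 710
Difference: 851 - 710 = 141

141 piconewtons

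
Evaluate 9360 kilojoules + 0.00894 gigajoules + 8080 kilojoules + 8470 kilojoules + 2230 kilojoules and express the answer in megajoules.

37.08 megajoules

In megajoules:
  9360 kilojoules = 9360e-3 megajoules = 9.36
  0.00894 gigajoules = 0.00894e3 megajoules = 8.94
  8080 kilojoules = 8080e-3 megajoules = 8.08
  8470 kilojoules = 8470e-3 megajoules = 8.47
  2230 kilojoules = 2230e-3 megajoules = 2.23
Sum: 9.36 + 8.94 + 8.08 + 8.47 + 2.23 = 37.08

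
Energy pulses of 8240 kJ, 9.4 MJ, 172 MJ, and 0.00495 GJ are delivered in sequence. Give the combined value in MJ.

In MJ:
  8240 kJ = 8240 × 10⁻³ MJ = 8.24
  9.4 MJ → 9.4
  172 MJ → 172
  0.00495 GJ = 0.00495 × 10³ MJ = 4.95
Sum: 8.24 + 9.4 + 172 + 4.95 = 194.59

194.59 MJ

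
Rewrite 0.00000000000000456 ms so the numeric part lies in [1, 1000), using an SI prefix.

4.56 as

= 4.56 × 10^-18 s; 10^-18 is atto.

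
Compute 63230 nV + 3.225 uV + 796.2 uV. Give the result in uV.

In uV:
  63230 nV = 63230e-3 uV = 63.23
  3.225 uV → 3.225
  796.2 uV → 796.2
Sum: 63.23 + 3.225 + 796.2 = 862.655

862.655 uV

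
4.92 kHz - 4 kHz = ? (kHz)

In kHz:
  4.92 kHz → 4.92
  4 kHz → 4
Difference: 4.92 - 4 = 0.92

0.92 kHz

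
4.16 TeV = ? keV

tera = 10^12, kilo = 10^3; factor is 10^9.
4.16 × 10^9 = 4160000000

4160000000 keV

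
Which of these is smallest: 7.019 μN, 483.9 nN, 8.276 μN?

7.019 μN = 0.000007019 N
483.9 nN = 0.0000004839 N
8.276 μN = 0.000008276 N

483.9 nN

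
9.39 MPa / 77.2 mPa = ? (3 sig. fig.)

122000000

(9.39 × 10^6) / (77.2 × 10^-3) = 0.1216 × 10^9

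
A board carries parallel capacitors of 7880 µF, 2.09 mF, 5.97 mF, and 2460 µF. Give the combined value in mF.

18.4 mF

In mF:
  7880 µF = 7880 × 10⁻³ mF = 7.88
  2.09 mF → 2.09
  5.97 mF → 5.97
  2460 µF = 2460 × 10⁻³ mF = 2.46
Sum: 7.88 + 2.09 + 5.97 + 2.46 = 18.4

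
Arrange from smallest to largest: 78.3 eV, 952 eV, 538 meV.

78.3 eV = 78.3 eV
952 eV = 952 eV
538 meV = 0.538 eV

538 meV < 78.3 eV < 952 eV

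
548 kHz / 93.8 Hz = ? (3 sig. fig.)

(548 × 10³) / (93.8) = 5.842 × 10³

5840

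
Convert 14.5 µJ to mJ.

micro = 1e-6, milli = 1e-3; factor is 1e-3.
14.5 × 1e-3 = 0.0145

0.0145 mJ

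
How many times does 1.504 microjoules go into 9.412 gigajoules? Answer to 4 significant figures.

(9.412 × 10⁹) / (1.504 × 10⁻⁶) = 6.258 × 10¹⁵

6258000000000000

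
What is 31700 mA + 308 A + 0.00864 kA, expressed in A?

348.34 A

In A:
  31700 mA = 31700 × 10⁻³ A = 31.7
  308 A → 308
  0.00864 kA = 0.00864 × 10³ A = 8.64
Sum: 31.7 + 308 + 8.64 = 348.34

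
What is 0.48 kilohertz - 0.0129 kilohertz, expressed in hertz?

In hertz:
  0.48 kilohertz = 0.48e3 hertz = 480
  0.0129 kilohertz = 0.0129e3 hertz = 12.9
Difference: 480 - 12.9 = 467.1

467.1 hertz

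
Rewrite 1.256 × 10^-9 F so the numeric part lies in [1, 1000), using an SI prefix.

1.256 nF

= 1.256 × 10^-9 F; 10^-9 is nano.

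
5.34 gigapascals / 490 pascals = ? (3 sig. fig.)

10900000

(5.34 × 10^9) / (490) = 0.0109 × 10^9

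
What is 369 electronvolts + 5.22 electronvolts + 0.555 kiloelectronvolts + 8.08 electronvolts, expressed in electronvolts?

In electronvolts:
  369 electronvolts → 369
  5.22 electronvolts → 5.22
  0.555 kiloelectronvolts = 0.555 × 10³ electronvolts = 555
  8.08 electronvolts → 8.08
Sum: 369 + 5.22 + 555 + 8.08 = 937.3

937.3 electronvolts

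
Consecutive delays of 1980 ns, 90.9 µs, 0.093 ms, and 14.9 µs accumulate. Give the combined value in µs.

200.78 µs

In µs:
  1980 ns = 1980 × 10^-3 µs = 1.98
  90.9 µs → 90.9
  0.093 ms = 0.093 × 10^3 µs = 93
  14.9 µs → 14.9
Sum: 1.98 + 90.9 + 93 + 14.9 = 200.78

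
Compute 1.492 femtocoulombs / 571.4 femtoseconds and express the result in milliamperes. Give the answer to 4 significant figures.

(1.492 × 10⁻¹⁵) / (571.4 × 10⁻¹⁵) = 0.00261113 A

2.611 milliamperes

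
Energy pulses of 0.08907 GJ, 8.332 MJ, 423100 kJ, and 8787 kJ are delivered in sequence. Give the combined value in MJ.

In MJ:
  0.08907 GJ = 0.08907e3 MJ = 89.07
  8.332 MJ → 8.332
  423100 kJ = 423100e-3 MJ = 423.1
  8787 kJ = 8787e-3 MJ = 8.787
Sum: 89.07 + 8.332 + 423.1 + 8.787 = 529.289

529.289 MJ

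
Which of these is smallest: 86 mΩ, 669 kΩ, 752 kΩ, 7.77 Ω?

86 mΩ = 0.086 Ω
669 kΩ = 669000 Ω
752 kΩ = 752000 Ω
7.77 Ω = 7.77 Ω

86 mΩ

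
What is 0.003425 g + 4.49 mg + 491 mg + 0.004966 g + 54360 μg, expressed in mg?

In mg:
  0.003425 g = 0.003425 × 10^3 mg = 3.425
  4.49 mg → 4.49
  491 mg → 491
  0.004966 g = 0.004966 × 10^3 mg = 4.966
  54360 μg = 54360 × 10^-3 mg = 54.36
Sum: 3.425 + 4.49 + 491 + 4.966 + 54.36 = 558.241

558.241 mg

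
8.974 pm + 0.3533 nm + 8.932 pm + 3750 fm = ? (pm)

In pm:
  8.974 pm → 8.974
  0.3533 nm = 0.3533e3 pm = 353.3
  8.932 pm → 8.932
  3750 fm = 3750e-3 pm = 3.75
Sum: 8.974 + 353.3 + 8.932 + 3.75 = 374.956

374.956 pm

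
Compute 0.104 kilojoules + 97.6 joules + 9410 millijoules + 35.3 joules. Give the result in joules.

246.31 joules

In joules:
  0.104 kilojoules = 0.104e3 joules = 104
  97.6 joules → 97.6
  9410 millijoules = 9410e-3 joules = 9.41
  35.3 joules → 35.3
Sum: 104 + 97.6 + 9.41 + 35.3 = 246.31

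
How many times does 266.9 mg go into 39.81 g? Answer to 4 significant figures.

(39.81) / (266.9 × 10⁻³) = 0.14916 × 10³

149.2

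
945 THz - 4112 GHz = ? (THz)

In THz:
  945 THz → 945
  4112 GHz = 4112 × 10⁻³ THz = 4.112
Difference: 945 - 4.112 = 940.888

940.888 THz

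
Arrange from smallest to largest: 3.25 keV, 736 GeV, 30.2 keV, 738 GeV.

3.25 keV = 3250 eV
736 GeV = 736000000000 eV
30.2 keV = 30200 eV
738 GeV = 738000000000 eV

3.25 keV < 30.2 keV < 736 GeV < 738 GeV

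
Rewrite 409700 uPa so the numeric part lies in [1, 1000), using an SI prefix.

= 409.7 × 10^-3 Pa; 10^-3 is milli.

409.7 mPa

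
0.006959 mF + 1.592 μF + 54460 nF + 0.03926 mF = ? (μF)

In μF:
  0.006959 mF = 0.006959e3 μF = 6.959
  1.592 μF → 1.592
  54460 nF = 54460e-3 μF = 54.46
  0.03926 mF = 0.03926e3 μF = 39.26
Sum: 6.959 + 1.592 + 54.46 + 39.26 = 102.271

102.271 μF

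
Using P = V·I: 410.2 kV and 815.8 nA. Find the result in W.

0.33464116 W

410.2 × 10³ × 815.8 × 10⁻⁹ = 334641.16 × 10⁻⁶ W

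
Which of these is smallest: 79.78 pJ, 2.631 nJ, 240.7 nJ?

79.78 pJ = 0.00000000007978 J
2.631 nJ = 0.000000002631 J
240.7 nJ = 0.0000002407 J

79.78 pJ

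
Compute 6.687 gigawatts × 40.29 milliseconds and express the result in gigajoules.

6.687e9 × 40.29e-3 = 269.41923e6 J

0.26941923 gigajoules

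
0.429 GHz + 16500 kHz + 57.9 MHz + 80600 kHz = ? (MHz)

584 MHz

In MHz:
  0.429 GHz = 0.429e3 MHz = 429
  16500 kHz = 16500e-3 MHz = 16.5
  57.9 MHz → 57.9
  80600 kHz = 80600e-3 MHz = 80.6
Sum: 429 + 16.5 + 57.9 + 80.6 = 584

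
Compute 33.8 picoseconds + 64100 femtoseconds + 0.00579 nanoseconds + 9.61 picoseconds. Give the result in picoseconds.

In picoseconds:
  33.8 picoseconds → 33.8
  64100 femtoseconds = 64100e-3 picoseconds = 64.1
  0.00579 nanoseconds = 0.00579e3 picoseconds = 5.79
  9.61 picoseconds → 9.61
Sum: 33.8 + 64.1 + 5.79 + 9.61 = 113.3

113.3 picoseconds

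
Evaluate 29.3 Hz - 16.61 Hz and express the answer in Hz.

12.69 Hz

In Hz:
  29.3 Hz → 29.3
  16.61 Hz → 16.61
Difference: 29.3 - 16.61 = 12.69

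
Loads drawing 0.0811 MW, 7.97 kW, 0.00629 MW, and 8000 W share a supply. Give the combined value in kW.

In kW:
  0.0811 MW = 0.0811 × 10^3 kW = 81.1
  7.97 kW → 7.97
  0.00629 MW = 0.00629 × 10^3 kW = 6.29
  8000 W = 8000 × 10^-3 kW = 8
Sum: 81.1 + 7.97 + 6.29 + 8 = 103.36

103.36 kW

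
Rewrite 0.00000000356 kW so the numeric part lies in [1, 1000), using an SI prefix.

3.56 μW

= 3.56 × 10⁻⁶ W; 10⁻⁶ is micro.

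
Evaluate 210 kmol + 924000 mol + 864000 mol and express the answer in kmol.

1998 kmol

In kmol:
  210 kmol → 210
  924000 mol = 924000e-3 kmol = 924
  864000 mol = 864000e-3 kmol = 864
Sum: 210 + 924 + 864 = 1998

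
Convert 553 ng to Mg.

nano = 10⁻⁹, mega = 10⁶; factor is 10⁻¹⁵.
553 × 10⁻¹⁵ = 0.000000000000553

0.000000000000553 Mg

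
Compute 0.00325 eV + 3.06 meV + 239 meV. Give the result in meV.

245.31 meV

In meV:
  0.00325 eV = 0.00325 × 10^3 meV = 3.25
  3.06 meV → 3.06
  239 meV → 239
Sum: 3.25 + 3.06 + 239 = 245.31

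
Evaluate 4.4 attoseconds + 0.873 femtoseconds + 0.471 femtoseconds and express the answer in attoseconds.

1348.4 attoseconds

In attoseconds:
  4.4 attoseconds → 4.4
  0.873 femtoseconds = 0.873 × 10³ attoseconds = 873
  0.471 femtoseconds = 0.471 × 10³ attoseconds = 471
Sum: 4.4 + 873 + 471 = 1348.4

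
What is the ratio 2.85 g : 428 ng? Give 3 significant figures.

(2.85) / (428e-9) = 0.006659e9

6660000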